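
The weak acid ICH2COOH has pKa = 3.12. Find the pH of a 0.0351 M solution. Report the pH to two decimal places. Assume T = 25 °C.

ICH2COOH ⇌ ICH2COO- + H+
Ka = 10^(−3.12) = 7.59 × 10^-4
Ka = [H+]²/(0.0351 − [H+]) = 7.59 × 10^-4
The 5% rule fails; solving [H+]² + Ka·[H+] − Ka·C₀ = 0 exactly:
[H+] = [−0.000759 + √(0.000759² + 0.000107)]/2 = 4.80 × 10^-3 M
pH = −log[H+] = −log(4.80 × 10^-3) = 2.32

pH = 2.32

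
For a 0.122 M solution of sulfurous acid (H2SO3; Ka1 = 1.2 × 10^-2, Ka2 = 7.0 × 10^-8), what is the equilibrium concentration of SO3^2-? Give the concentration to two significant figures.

7.0 × 10^-8 M

First ionization gives [H+] ≈ [HSO3-] = 3.27 × 10^-2 M.
Second step: Ka2 = [H+][SO3^2-]/[HSO3-] ≈ [SO3^2-] (since [H+] ≈ [HSO3-]).
So [SO3^2-] ≈ Ka2.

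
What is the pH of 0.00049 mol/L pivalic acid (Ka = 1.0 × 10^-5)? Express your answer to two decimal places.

(CH3)3CCOOH ⇌ (CH3)3CCOO- + H+
From the ICE table, Ka = x²/(0.00049 − x) = 1.0 × 10^-5.
Here C₀/Ka ≈ 49, so the small-x approximation fails. Use the quadratic:
x = (−Ka + √(Ka² + 4·Ka·C₀))/2 = 6.52 × 10^-5 M
pH = −log[H+] = −log(6.52 × 10^-5) = 4.19

pH = 4.19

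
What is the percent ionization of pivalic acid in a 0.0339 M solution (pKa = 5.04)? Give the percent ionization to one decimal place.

(CH3)3CCOOH ⇌ (CH3)3CCOO- + H+; let x = [H+] at equilibrium.
Ka = 10^(−5.04) = 9.12 × 10^-6
x ≈ √(Ka·C₀) = √(9.12 × 10^-6 × 0.0339) = 5.56 × 10^-4 M
% ionization = x/C₀ × 100% = 5.56 × 10^-4/0.0339 × 100% = 1.6%

1.6%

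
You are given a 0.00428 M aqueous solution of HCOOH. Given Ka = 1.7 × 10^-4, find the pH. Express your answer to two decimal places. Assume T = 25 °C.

pH = 3.11

HCOOH ⇌ HCOO- + H+
Ka = [H+]²/(0.00428 − [H+]) = 1.7 × 10^-4
[H+] is not negligible relative to C₀; solve [H+]² + 0.00017·[H+] − 7.28e-07 = 0.
[H+] = (−Ka + √(Ka² + 4·Ka·C₀))/2 = 7.72 × 10^-4 M
pH = −log[H+] = −log(7.72 × 10^-4) = 3.11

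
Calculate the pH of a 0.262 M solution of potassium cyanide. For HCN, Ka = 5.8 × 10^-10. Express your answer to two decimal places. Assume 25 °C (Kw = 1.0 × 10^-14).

pH = 11.33

CN- is the conjugate base of the weak acid HCN.
Kb = Kw/Ka = 1.0×10^-14 / 5.8 × 10^-10 = 1.72 × 10^-5
Kb = [OH-]²/(0.262 − [OH-]) = 1.72 × 10^-5
Since Kb ≪ C₀, [OH-] ≈ √(Kb·C₀) = 2.12 × 10^-3 M.
Check: 0.81% ionized — well under 5%, approximation valid.
pOH = 2.67, so pH = 14.00 − pOH = 11.33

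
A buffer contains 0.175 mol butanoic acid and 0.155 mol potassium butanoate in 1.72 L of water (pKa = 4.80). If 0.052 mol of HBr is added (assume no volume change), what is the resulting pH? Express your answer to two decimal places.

pH = 4.46

Added H+ converts CH3(CH2)2COO- to CH3(CH2)2COOH: CH3(CH2)2COOH → 0.227 mol, CH3(CH2)2COO- → 0.103 mol.
Henderson–Hasselbalch with mole ratio 0.103/0.227: pH = 4.80 + (-0.343)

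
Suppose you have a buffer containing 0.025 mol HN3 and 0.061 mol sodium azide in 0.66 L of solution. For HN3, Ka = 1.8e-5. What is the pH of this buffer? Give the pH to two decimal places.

pH = 5.13

pKa = −log(1.8 × 10^-5) = 4.745
Henderson–Hasselbalch: pH = pKa + log([N3-]/[HN3]) = 4.745 + log(0.061/0.025)
pH = 4.745 + (+0.387) = 5.13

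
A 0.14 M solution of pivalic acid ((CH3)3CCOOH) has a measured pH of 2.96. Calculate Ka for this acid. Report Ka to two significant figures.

Ka = 8.7 × 10^-6

[H+] = 10^(-2.96) = 1.10 × 10^-3 M
At equilibrium [HA] = 0.14 − 1.10 × 10^-3 = 1.39 × 10^-1 M
Ka = [H+][A-]/[HA] = (1.10 × 10^-3)² / 1.39 × 10^-1 = 8.7 × 10^-6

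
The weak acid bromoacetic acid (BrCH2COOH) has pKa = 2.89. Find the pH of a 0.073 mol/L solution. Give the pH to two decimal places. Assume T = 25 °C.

pH = 2.04

BrCH2COOH ⇌ BrCH2COO- + H+
Ka = 10^(−2.89) = 1.29 × 10^-3
From the ICE table, Ka = x²/(0.073 − x) = 1.29 × 10^-3.
The 5% rule fails; solving x² + Ka·x − Ka·C₀ = 0 exactly:
x = (−Ka + √(Ka² + 4·Ka·C₀))/2 = 9.08 × 10^-3 M
pH = −log(9.08 × 10^-3) = 2.04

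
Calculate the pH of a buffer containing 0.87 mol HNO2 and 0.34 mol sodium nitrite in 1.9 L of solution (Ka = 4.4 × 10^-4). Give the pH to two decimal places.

pH = 2.95

pKa = −log(4.4 × 10^-4) = 3.357
pH = pKa + log([A⁻]/[HA]) = 3.357 + log(0.34/0.87)
pH = 3.357 + (-0.408) = 2.95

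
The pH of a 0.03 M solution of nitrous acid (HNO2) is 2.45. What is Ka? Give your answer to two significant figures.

Ka = 4.8 × 10^-4

[H+] = 10^(-2.45) = 3.55 × 10^-3 M
At equilibrium [HA] = 0.03 − 3.55 × 10^-3 = 2.64 × 10^-2 M
Ka = [H+][A-]/[HA] = (3.55 × 10^-3)² / 2.64 × 10^-2 = 4.8 × 10^-4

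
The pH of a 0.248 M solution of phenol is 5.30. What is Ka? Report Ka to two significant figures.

[H+] = 10^(-5.30) = 5.01 × 10^-6 M
At equilibrium [HA] = 0.248 − 5.01 × 10^-6 = 2.48 × 10^-1 M
Ka = [H+][A-]/[HA] = (5.01 × 10^-6)² / 2.48 × 10^-1 = 1.0 × 10^-10

Ka = 1.0 × 10^-10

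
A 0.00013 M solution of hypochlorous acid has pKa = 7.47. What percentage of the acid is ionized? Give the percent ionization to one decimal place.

HOCl ⇌ OCl- + H+; let x = [H+] at equilibrium.
Ka = 10^(−7.47) = 3.39 × 10^-8
x ≈ √(Ka·C₀) = √(3.39 × 10^-8 × 0.00013) = 2.10 × 10^-6 M
% ionization = x/C₀ × 100% = 2.10 × 10^-6/0.00013 × 100% = 1.6%

1.6%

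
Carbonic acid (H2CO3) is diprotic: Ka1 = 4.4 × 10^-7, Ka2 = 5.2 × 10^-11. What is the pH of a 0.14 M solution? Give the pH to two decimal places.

pH = 3.61

Since Ka1 ≫ Ka2, the first ionization dominates [H+].
Ka1 = x²/(0.14 − x) = 4.4 × 10^-7
x ≈ √(4.4 × 10^-7 × 0.14) = 2.48 × 10^-4 M
pH = −log(2.48 × 10^-4) = 3.61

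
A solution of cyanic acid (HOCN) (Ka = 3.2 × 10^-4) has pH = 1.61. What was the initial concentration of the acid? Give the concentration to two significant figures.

C₀ = 1.9 M

[H+] = 10^(-1.61) = 2.45 × 10^-2 M = x
Ka = x²/(C₀ − x) ⇒ C₀ = x + x²/Ka
C₀ = 2.45 × 10^-2 + (2.45 × 10^-2)²/(3.2 × 10^-4) = 1.90 M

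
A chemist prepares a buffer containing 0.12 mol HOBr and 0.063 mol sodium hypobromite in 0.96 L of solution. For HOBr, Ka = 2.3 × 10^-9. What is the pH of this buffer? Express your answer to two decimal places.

pKa = −log(2.3 × 10^-9) = 8.638
Henderson–Hasselbalch: pH = pKa + log([OBr-]/[HOBr]) = 8.638 + log(0.063/0.12)
pH = 8.638 + (-0.280) = 8.36

pH = 8.36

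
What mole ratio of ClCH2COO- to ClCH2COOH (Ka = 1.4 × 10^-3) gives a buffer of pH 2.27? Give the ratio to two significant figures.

ratio = 0.26

pKa = -log(1.4 × 10^-3) = 2.854
pH = pKa + log(r) ⇒ log(r) = 2.27 − 2.854 = -0.584
r = [ClCH2COO-]/[ClCH2COOH] = 10^(-0.584) = 0.261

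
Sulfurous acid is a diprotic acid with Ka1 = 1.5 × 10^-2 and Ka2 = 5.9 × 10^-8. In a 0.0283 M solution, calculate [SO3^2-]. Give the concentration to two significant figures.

First ionization gives [H+] ≈ [HSO3-] = 1.44 × 10^-2 M.
Second step: Ka2 = [H+][SO3^2-]/[HSO3-] ≈ [SO3^2-] (since [H+] ≈ [HSO3-]).
So [SO3^2-] ≈ Ka2.

5.9 × 10^-8 M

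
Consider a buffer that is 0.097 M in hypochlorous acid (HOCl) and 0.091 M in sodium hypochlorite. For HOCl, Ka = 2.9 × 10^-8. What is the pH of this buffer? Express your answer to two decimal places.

pH = 7.51

pKa = −log(2.9 × 10^-8) = 7.538
Using pH = pKa + log([base]/[acid]) with [base]/[acid] = 0.091/0.097:
pH = 7.538 + (-0.028) = 7.51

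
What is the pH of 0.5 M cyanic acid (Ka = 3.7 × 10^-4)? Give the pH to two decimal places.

HOCN ⇌ OCN- + H+
From the ICE table, Ka = [H+]²/(0.5 − [H+]) = 3.7 × 10^-4.
Neglecting [H+] in the denominator: [H+] = √(3.7 × 10^-4 × 0.5) = 1.36 × 10^-2 M
Check: 2.7% ionized — well under 5%, approximation valid.
pH = −log(1.36 × 10^-2) = 1.87

pH = 1.87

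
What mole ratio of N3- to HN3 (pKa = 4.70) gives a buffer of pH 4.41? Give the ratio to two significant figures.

pH = pKa + log(r) ⇒ log(r) = 4.41 − 4.70 = -0.29
r = [N3-]/[HN3] = 10^(-0.29) = 0.513

ratio = 0.51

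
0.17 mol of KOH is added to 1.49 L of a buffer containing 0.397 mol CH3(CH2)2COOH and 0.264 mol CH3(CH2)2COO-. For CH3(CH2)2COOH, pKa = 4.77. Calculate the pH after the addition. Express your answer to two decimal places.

pH = 5.05

After neutralization: n(CH3(CH2)2COOH) = 0.227 mol, n(CH3(CH2)2COO-) = 0.434 mol.
pH = pKa + log([A⁻]/[HA]) = 4.77 + log(0.434/0.227) = 4.77 +0.281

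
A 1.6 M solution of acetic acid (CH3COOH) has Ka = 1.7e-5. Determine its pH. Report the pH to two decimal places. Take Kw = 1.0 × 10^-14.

CH3COOH ⇌ CH3COO- + H+
From the ICE table, Ka = x²/(1.6 − x) = 1.7 × 10^-5.
Assume x ≪ 1.6: x ≈ √(1.7 × 10^-5 × 1.6) = 5.22 × 10^-3 M
pH = −log[H+] = −log(5.22 × 10^-3) = 2.28

pH = 2.28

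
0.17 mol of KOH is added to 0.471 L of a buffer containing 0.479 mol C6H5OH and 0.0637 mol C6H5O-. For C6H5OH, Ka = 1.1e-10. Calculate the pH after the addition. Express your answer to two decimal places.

After neutralization: n(C6H5OH) = 0.309 mol, n(C6H5O-) = 0.234 mol.
pKa = −log(1.1 × 10^-10) = 9.959
pH = pKa + log(n_C6H5O-/n_C6H5OH) = 9.959 + log(0.234/0.309) = 9.959 + (-0.121)

pH = 9.84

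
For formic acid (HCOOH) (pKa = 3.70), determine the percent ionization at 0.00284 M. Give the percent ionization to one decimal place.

HCOOH ⇌ HCOO- + H+; let x = [H+] at equilibrium.
Ka = 10^(−3.70) = 2.00 × 10^-4
Solve x² + 0.0002x − 5.68e-07 = 0 → x = 6.60 × 10^-4 M
% ionization = x/C₀ × 100% = 6.60 × 10^-4/0.00284 × 100% = 23.2%

23.2%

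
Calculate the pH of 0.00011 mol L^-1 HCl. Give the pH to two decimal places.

HCl is a strong acid and dissociates completely, so [H+] = 0.00011 M.
pH = -log(0.00011) = 3.96

pH = 3.96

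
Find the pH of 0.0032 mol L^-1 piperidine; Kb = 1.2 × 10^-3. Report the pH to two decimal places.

pH = 11.16

C5H10NH + H2O ⇌ C5H10NH2+ + OH-
Let x = [OH-] at equilibrium. Kb = x²/(0.0032 − x).
Here C₀/Kb ≈ 2.67, so the small-x approximation fails. Use the quadratic:
x = [−0.0012 + √(0.0012² + 1.54e-05)]/2 = 1.45 × 10^-3 M
pOH = −log(1.45 × 10^-3) = 2.84; pH = 14.00 − 2.84 = 11.16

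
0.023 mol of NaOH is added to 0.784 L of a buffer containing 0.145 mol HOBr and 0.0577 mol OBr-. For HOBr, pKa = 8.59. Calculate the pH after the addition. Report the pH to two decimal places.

pH = 8.41

OH- converts HOBr to OBr-: HOBr → 0.122 mol, OBr- → 0.0807 mol.
pH = pKa + log([A⁻]/[HA]) = 8.59 + log(0.0807/0.122) = 8.59 -0.179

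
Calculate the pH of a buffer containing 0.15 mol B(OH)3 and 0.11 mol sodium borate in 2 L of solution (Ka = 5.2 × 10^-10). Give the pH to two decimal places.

pH = 9.15

pKa = −log(5.2 × 10^-10) = 9.284
Using pH = pKa + log([base]/[acid]) with [base]/[acid] = 0.11/0.15:
pH = 9.284 + (-0.135) = 9.15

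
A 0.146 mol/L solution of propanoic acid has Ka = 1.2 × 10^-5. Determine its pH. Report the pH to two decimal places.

CH3CH2COOH ⇌ CH3CH2COO- + H+
From the ICE table, Ka = x²/(0.146 − x) = 1.2 × 10^-5.
Since Ka ≪ C₀, x ≈ √(Ka·C₀) = 1.32 × 10^-3 M.
pH = −log[H+] = −log(1.32 × 10^-3) = 2.88

pH = 2.88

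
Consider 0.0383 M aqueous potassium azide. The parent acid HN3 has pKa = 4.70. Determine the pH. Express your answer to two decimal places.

pH = 8.64

N3- is the conjugate base of the weak acid HN3.
Ka = 10^(−4.70) = 2.00 × 10^-5
Kb = Kw/Ka = 1.0×10^-14 / 2.00 × 10^-5 = 5.00 × 10^-10
Kb = [OH-]²/(0.0383 − [OH-]) = 5.00 × 10^-10
Assume [OH-] ≪ 0.0383: [OH-] ≈ √(5.00 × 10^-10 × 0.0383) = 4.38 × 10^-6 M
Check: 0.011% ionized — well under 5%, approximation valid.
pOH = −log(4.38 × 10^-6) = 5.36; pH = 14.00 − 5.36 = 8.64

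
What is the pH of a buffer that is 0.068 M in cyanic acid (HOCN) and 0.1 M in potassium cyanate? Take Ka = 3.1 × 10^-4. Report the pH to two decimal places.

pH = 3.68

pKa = −log(3.1 × 10^-4) = 3.509
pH = pKa + log([A⁻]/[HA]) = 3.509 + log(0.1/0.068)
pH = 3.509 + (+0.167) = 3.68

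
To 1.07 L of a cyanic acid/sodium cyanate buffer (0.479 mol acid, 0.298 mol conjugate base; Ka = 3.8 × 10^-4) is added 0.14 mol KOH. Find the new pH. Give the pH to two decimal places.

OH- converts HOCN to OCN-: HOCN → 0.339 mol, OCN- → 0.438 mol.
pKa = −log(3.8 × 10^-4) = 3.420
pH = pKa + log(n_OCN-/n_HOCN) = 3.420 + log(0.438/0.339) = 3.420 + (+0.111)

pH = 3.53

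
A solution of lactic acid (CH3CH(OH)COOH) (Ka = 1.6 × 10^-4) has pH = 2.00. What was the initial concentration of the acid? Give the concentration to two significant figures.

[H+] = 10^(-2.00) = 1.00 × 10^-2 M = x
Ka = x²/(C₀ − x) ⇒ C₀ = x + x²/Ka
C₀ = 1.00 × 10^-2 + (1.00 × 10^-2)²/(1.6 × 10^-4) = 6.35 × 10^-1 M

C₀ = 6.4 × 10^-1 M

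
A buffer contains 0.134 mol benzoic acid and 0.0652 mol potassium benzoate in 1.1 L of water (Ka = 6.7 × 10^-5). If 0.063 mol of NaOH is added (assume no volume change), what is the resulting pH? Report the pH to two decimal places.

After neutralization: n(C6H5COOH) = 0.071 mol, n(C6H5COO-) = 0.128 mol.
pKa = −log(6.7 × 10^-5) = 4.174
pH = pKa + log([A⁻]/[HA]) = 4.174 + log(0.128/0.071) = 4.174 +0.256

pH = 4.43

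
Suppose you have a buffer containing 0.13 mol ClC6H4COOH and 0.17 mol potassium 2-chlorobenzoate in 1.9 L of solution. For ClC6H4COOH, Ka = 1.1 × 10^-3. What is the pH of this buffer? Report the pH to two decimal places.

pKa = −log(1.1 × 10^-3) = 2.959
pH = pKa + log([A⁻]/[HA]) = 2.959 + log(0.17/0.13)
pH = 2.959 + (+0.117) = 3.08

pH = 3.08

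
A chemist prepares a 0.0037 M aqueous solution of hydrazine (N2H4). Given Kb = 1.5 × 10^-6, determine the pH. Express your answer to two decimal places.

N2H4 + H2O ⇌ N2H5+ + OH-
From the ICE table, Kb = [OH-]²/(0.0037 − [OH-]) = 1.5 × 10^-6.
Assume [OH-] ≪ 0.0037: [OH-] ≈ √(1.5 × 10^-6 × 0.0037) = 7.45 × 10^-5 M
Check: 2% ionized — well under 5%, approximation valid.
pOH = 4.13, so pH = 14.00 − pOH = 9.87

pH = 9.87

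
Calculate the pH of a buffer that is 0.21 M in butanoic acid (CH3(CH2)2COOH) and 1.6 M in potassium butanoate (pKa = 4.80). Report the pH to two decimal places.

pH = pKa + log([A⁻]/[HA]) = 4.80 + log(1.6/0.21)
pH = 4.80 + (+0.882) = 5.68

pH = 5.68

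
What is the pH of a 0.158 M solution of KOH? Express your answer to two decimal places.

pH = 13.20

KOH is a strong base; [OH-] = 0.158 M.
pOH = -log(0.158) = 0.80
pH = 14.00 - 0.80 = 13.20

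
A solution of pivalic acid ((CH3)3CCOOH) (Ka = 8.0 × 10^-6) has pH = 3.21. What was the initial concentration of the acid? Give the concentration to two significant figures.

C₀ = 4.8 × 10^-2 M

[H+] = 10^(-3.21) = 6.17 × 10^-4 M = x
Ka = x²/(C₀ − x) ⇒ C₀ = x + x²/Ka
C₀ = 6.17 × 10^-4 + (6.17 × 10^-4)²/(8.0 × 10^-6) = 4.82 × 10^-2 M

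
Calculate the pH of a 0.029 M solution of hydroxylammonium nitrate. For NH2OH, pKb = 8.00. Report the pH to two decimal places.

NH3OH+ is the conjugate acid of the weak base NH2OH.
Kb = 10^(−8.00) = 1.00 × 10^-8
Ka = Kw/Kb = 1.0×10^-14 / 1.00 × 10^-8 = 1.00 × 10^-6
From the ICE table, Ka = x²/(0.029 − x) = 1.00 × 10^-6.
Since Ka ≪ C₀, x ≈ √(Ka·C₀) = 1.70 × 10^-4 M.
pH = −log(1.70 × 10^-4) = 3.77

pH = 3.77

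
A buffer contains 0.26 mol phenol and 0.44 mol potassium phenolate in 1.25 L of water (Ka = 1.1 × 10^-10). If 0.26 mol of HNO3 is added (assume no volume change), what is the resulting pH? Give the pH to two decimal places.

Added H+ converts C6H5O- to C6H5OH: C6H5OH → 0.52 mol, C6H5O- → 0.18 mol.
pKa = −log(1.1 × 10^-10) = 9.959
pH = pKa + log(n_C6H5O-/n_C6H5OH) = 9.959 + log(0.18/0.52) = 9.959 + (-0.461)

pH = 9.50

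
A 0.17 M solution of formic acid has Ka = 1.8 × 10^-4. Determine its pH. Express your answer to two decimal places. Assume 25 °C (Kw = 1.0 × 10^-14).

HCOOH ⇌ HCOO- + H+
Let x = [H+] at equilibrium. Ka = x²/(0.17 − x).
Since Ka ≪ C₀, x ≈ √(Ka·C₀) = 5.53 × 10^-3 M.
pH = −log(5.53 × 10^-3) = 2.26

pH = 2.26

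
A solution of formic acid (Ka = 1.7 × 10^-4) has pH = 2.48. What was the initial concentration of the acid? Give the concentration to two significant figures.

C₀ = 6.8 × 10^-2 M

[H+] = 10^(-2.48) = 3.31 × 10^-3 M = x
Ka = x²/(C₀ − x) ⇒ C₀ = x + x²/Ka
C₀ = 3.31 × 10^-3 + (3.31 × 10^-3)²/(1.7 × 10^-4) = 6.78 × 10^-2 M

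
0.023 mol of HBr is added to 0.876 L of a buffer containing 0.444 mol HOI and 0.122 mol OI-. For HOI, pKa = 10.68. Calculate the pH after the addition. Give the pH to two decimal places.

After neutralization: n(HOI) = 0.467 mol, n(OI-) = 0.099 mol.
pH = pKa + log(n_OI-/n_HOI) = 10.68 + log(0.099/0.467) = 10.68 + (-0.674)

pH = 10.01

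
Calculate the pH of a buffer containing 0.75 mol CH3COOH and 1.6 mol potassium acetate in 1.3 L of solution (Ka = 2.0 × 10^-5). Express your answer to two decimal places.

pH = 5.03

pKa = −log(2.0 × 10^-5) = 4.699
Using pH = pKa + log([base]/[acid]) with [base]/[acid] = 1.6/0.75:
pH = 4.699 + (+0.329) = 5.03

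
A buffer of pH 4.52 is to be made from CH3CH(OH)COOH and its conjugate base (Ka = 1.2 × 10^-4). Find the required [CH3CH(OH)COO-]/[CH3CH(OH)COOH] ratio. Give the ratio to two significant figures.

pKa = -log(1.2 × 10^-4) = 3.921
pH = pKa + log(r) ⇒ log(r) = 4.52 − 3.921 = +0.599
r = [CH3CH(OH)COO-]/[CH3CH(OH)COOH] = 10^(+0.599) = 3.97

ratio = 4.0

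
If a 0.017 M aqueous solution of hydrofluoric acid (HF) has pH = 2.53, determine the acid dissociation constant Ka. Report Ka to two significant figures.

Ka = 6.2 × 10^-4

[H+] = 10^(-2.53) = 2.95 × 10^-3 M
At equilibrium [HA] = 0.017 − 2.95 × 10^-3 = 1.41 × 10^-2 M
Ka = [H+][A-]/[HA] = (2.95 × 10^-3)² / 1.41 × 10^-2 = 6.2 × 10^-4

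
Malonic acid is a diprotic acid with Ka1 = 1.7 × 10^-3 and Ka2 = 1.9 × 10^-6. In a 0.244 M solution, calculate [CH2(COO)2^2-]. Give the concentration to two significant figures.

1.9 × 10^-6 M

First ionization gives [H+] ≈ [CH2(COOH)COO-] = 1.95 × 10^-2 M.
Second step: Ka2 = [H+][CH2(COO)2^2-]/[CH2(COOH)COO-] ≈ [CH2(COO)2^2-] (since [H+] ≈ [CH2(COOH)COO-]).
So [CH2(COO)2^2-] ≈ Ka2.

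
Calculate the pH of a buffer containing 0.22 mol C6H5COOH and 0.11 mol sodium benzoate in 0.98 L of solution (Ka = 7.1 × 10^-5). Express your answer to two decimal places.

pH = 3.85

pKa = −log(7.1 × 10^-5) = 4.149
Henderson–Hasselbalch: pH = pKa + log([C6H5COO-]/[C6H5COOH]) = 4.149 + log(0.11/0.22)
pH = 4.149 + (-0.301) = 3.85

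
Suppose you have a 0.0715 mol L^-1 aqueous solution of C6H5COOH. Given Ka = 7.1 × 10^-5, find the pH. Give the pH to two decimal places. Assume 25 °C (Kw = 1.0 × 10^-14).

C6H5COOH ⇌ C6H5COO- + H+
From the ICE table, Ka = [H+]²/(0.0715 − [H+]) = 7.1 × 10^-5.
Neglecting [H+] in the denominator: [H+] = √(7.1 × 10^-5 × 0.0715) = 2.25 × 10^-3 M
Check: 3.2% ionized — well under 5%, approximation valid.
pH = −log[H+] = −log(2.25 × 10^-3) = 2.65

pH = 2.65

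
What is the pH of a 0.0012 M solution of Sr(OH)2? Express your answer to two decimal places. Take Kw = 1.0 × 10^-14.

Sr(OH)2 is a strong base (each formula unit releases 2 OH-); [OH-] = 0.0024 M.
pOH = -log(0.0024) = 2.62
pH = 14.00 - 2.62 = 11.38

pH = 11.38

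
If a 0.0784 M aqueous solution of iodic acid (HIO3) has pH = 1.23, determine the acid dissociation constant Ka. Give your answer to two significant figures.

Ka = 1.8 × 10^-1

[H+] = 10^(-1.23) = 5.89 × 10^-2 M
At equilibrium [HA] = 0.0784 − 5.89 × 10^-2 = 1.95 × 10^-2 M
Ka = [H+][A-]/[HA] = (5.89 × 10^-2)² / 1.95 × 10^-2 = 1.8 × 10^-1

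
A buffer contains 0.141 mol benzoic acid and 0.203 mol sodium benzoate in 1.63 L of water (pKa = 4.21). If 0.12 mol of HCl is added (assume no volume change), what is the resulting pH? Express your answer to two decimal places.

Added H+ converts C6H5COO- to C6H5COOH: C6H5COOH → 0.261 mol, C6H5COO- → 0.083 mol.
Henderson–Hasselbalch with mole ratio 0.083/0.261: pH = 4.21 + (-0.498)

pH = 3.71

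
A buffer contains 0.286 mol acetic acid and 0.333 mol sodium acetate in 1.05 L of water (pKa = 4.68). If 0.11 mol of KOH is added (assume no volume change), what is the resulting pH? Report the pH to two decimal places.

OH- converts CH3COOH to CH3COO-: CH3COOH → 0.176 mol, CH3COO- → 0.443 mol.
pH = pKa + log(n_CH3COO-/n_CH3COOH) = 4.68 + log(0.443/0.176) = 4.68 + (+0.401)

pH = 5.08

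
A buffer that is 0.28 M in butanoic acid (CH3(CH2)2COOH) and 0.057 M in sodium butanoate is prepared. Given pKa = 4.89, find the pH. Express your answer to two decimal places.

pH = 4.20

Henderson–Hasselbalch: pH = pKa + log([CH3(CH2)2COO-]/[CH3(CH2)2COOH]) = 4.89 + log(0.057/0.28)
pH = 4.89 + (-0.691) = 4.20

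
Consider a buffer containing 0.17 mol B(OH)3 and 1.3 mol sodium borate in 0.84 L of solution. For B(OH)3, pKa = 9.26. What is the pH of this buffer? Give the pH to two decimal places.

pH = 10.14

Henderson–Hasselbalch: pH = pKa + log([B(OH)4-]/[B(OH)3]) = 9.26 + log(1.3/0.17)
pH = 9.26 + (+0.883) = 10.14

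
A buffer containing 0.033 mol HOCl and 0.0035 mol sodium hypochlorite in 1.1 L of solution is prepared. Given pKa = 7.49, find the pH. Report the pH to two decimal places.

pH = 6.52

Using pH = pKa + log([base]/[acid]) with [base]/[acid] = 0.0035/0.033:
pH = 7.49 + (-0.974) = 6.52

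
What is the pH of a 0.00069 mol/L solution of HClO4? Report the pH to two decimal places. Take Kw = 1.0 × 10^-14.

HClO4 is a strong acid and dissociates completely, so [H+] = 0.00069 M.
pH = -log(0.00069) = 3.16

pH = 3.16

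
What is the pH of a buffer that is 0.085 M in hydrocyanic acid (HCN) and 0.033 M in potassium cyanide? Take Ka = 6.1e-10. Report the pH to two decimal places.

pKa = −log(6.1 × 10^-10) = 9.215
pH = pKa + log([A⁻]/[HA]) = 9.215 + log(0.033/0.085)
pH = 9.215 + (-0.411) = 8.80

pH = 8.80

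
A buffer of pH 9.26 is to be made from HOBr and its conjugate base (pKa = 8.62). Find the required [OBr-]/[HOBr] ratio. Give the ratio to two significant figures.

ratio = 4.4

pH = pKa + log(r) ⇒ log(r) = 9.26 − 8.62 = +0.64
r = [OBr-]/[HOBr] = 10^(+0.64) = 4.37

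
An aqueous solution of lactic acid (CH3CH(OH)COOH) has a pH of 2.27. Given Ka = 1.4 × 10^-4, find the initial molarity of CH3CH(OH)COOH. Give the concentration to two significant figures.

C₀ = 2.1 × 10^-1 M

[H+] = 10^(-2.27) = 5.37 × 10^-3 M = x
Ka = x²/(C₀ − x) ⇒ C₀ = x + x²/Ka
C₀ = 5.37 × 10^-3 + (5.37 × 10^-3)²/(1.4 × 10^-4) = 2.11 × 10^-1 M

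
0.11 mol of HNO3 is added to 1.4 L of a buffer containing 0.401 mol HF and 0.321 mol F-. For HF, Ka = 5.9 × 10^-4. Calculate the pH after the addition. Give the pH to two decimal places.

pH = 2.85

Added H+ converts F- to HF: HF → 0.511 mol, F- → 0.211 mol.
pKa = −log(5.9 × 10^-4) = 3.229
pH = pKa + log([A⁻]/[HA]) = 3.229 + log(0.211/0.511) = 3.229 -0.384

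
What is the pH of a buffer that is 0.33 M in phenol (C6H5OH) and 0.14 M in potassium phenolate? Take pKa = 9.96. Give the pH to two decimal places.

Using pH = pKa + log([base]/[acid]) with [base]/[acid] = 0.14/0.33:
pH = 9.96 + (-0.372) = 9.59

pH = 9.59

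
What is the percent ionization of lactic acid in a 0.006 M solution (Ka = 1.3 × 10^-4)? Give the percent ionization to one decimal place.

13.7%

CH3CH(OH)COOH ⇌ CH3CH(OH)COO- + H+; let x = [H+] at equilibrium.
Solve x² + 0.00013x − 7.8e-07 = 0 → x = 8.21 × 10^-4 M
Fraction ionized = 8.21 × 10^-4 / 0.006 = 0.1368 → 13.7%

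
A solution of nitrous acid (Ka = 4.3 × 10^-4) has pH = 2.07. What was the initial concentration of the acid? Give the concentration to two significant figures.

[H+] = 10^(-2.07) = 8.51 × 10^-3 M = x
Ka = x²/(C₀ − x) ⇒ C₀ = x + x²/Ka
C₀ = 8.51 × 10^-3 + (8.51 × 10^-3)²/(4.3 × 10^-4) = 1.77 × 10^-1 M

C₀ = 1.8 × 10^-1 M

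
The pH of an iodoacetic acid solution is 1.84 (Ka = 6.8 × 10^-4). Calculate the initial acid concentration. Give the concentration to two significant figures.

[H+] = 10^(-1.84) = 1.45 × 10^-2 M = x
Ka = x²/(C₀ − x) ⇒ C₀ = x + x²/Ka
C₀ = 1.45 × 10^-2 + (1.45 × 10^-2)²/(6.8 × 10^-4) = 3.24 × 10^-1 M

C₀ = 3.2 × 10^-1 M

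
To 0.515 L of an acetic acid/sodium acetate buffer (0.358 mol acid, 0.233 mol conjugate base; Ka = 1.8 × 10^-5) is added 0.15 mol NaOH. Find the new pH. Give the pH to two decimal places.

pH = 5.01

After neutralization: n(CH3COOH) = 0.208 mol, n(CH3COO-) = 0.383 mol.
pKa = −log(1.8 × 10^-5) = 4.745
pH = pKa + log([A⁻]/[HA]) = 4.745 + log(0.383/0.208) = 4.745 +0.265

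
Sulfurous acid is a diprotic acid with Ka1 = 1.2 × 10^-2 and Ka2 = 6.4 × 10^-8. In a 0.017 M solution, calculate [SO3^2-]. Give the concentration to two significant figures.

6.4 × 10^-8 M

First ionization gives [H+] ≈ [HSO3-] = 9.49 × 10^-3 M.
Second step: Ka2 = [H+][SO3^2-]/[HSO3-] ≈ [SO3^2-] (since [H+] ≈ [HSO3-]).
So [SO3^2-] ≈ Ka2.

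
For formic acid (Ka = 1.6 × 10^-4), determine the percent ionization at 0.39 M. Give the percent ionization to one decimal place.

2.0%

HCOOH ⇌ HCOO- + H+; let x = [H+] at equilibrium.
x ≈ √(Ka·C₀) = √(1.6 × 10^-4 × 0.39) = 7.90 × 10^-3 M
% ionization = x/C₀ × 100% = 7.90 × 10^-3/0.39 × 100% = 2.0%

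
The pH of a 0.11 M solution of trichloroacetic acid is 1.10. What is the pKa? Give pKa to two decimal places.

[H+] = 10^(-1.10) = 7.94 × 10^-2 M
At equilibrium [HA] = 0.11 − 7.94 × 10^-2 = 3.06 × 10^-2 M
Ka = [H+][A-]/[HA] = (7.94 × 10^-2)² / 3.06 × 10^-2 = 2.06 × 10^-1
pKa = -log(2.06 × 10^-1) = 0.69

pKa = 0.69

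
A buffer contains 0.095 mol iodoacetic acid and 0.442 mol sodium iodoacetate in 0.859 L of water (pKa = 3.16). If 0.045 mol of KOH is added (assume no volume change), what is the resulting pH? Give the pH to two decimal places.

After neutralization: n(ICH2COOH) = 0.05 mol, n(ICH2COO-) = 0.487 mol.
Henderson–Hasselbalch with mole ratio 0.487/0.05: pH = 3.16 + (+0.989)

pH = 4.15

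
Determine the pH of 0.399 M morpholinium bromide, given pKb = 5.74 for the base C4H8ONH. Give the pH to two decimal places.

pH = 4.33

C4H8ONH2+ is the conjugate acid of the weak base C4H8ONH.
Kb = 10^(−5.74) = 1.82 × 10^-6
Ka = Kw/Kb = 1.0×10^-14 / 1.82 × 10^-6 = 5.49 × 10^-9
Ka = [H+]²/(0.399 − [H+]) = 5.49 × 10^-9
Since Ka ≪ C₀, [H+] ≈ √(Ka·C₀) = 4.68 × 10^-5 M.
([H+]/C₀ = 0.012% < 5%, so the approximation holds.)
pH = −log(4.68 × 10^-5) = 4.33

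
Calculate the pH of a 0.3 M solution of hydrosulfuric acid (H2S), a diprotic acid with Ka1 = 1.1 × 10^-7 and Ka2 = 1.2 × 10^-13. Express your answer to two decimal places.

Ka1 ≫ Ka2, so treat the first dissociation as the only significant source of H+.
Ka1 = x²/(0.3 − x) = 1.1 × 10^-7
x ≈ √(1.1 × 10^-7 × 0.3) = 1.82 × 10^-4 M
pH = −log(1.82 × 10^-4) = 3.74

pH = 3.74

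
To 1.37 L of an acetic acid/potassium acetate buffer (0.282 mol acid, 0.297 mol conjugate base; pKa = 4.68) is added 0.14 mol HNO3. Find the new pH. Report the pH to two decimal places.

pH = 4.25

Added H+ converts CH3COO- to CH3COOH: CH3COOH → 0.422 mol, CH3COO- → 0.157 mol.
pH = pKa + log(n_CH3COO-/n_CH3COOH) = 4.68 + log(0.157/0.422) = 4.68 + (-0.429)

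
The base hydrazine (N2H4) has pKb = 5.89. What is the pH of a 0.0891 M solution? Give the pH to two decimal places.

pH = 10.53

N2H4 + H2O ⇌ N2H5+ + OH-
Kb = 10^(−5.89) = 1.29 × 10^-6
Let x = [OH-] at equilibrium. Kb = x²/(0.0891 − x).
Since Kb ≪ C₀, x ≈ √(Kb·C₀) = 3.39 × 10^-4 M.
Check: 0.38% ionized — well under 5%, approximation valid.
pOH = −log(3.39 × 10^-4) = 3.47; pH = 14.00 − 3.47 = 10.53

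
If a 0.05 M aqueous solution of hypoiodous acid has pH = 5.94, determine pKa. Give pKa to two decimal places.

[H+] = 10^(-5.94) = 1.15 × 10^-6 M
At equilibrium [HA] = 0.05 − 1.15 × 10^-6 = 5.00 × 10^-2 M
Ka = [H+][A-]/[HA] = (1.15 × 10^-6)² / 5.00 × 10^-2 = 2.65 × 10^-11
pKa = -log(2.65 × 10^-11) = 10.58

pKa = 10.58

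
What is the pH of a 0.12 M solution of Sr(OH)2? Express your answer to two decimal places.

Sr(OH)2 is a strong base (each formula unit releases 2 OH-); [OH-] = 0.24 M.
pOH = -log(0.24) = 0.62
pH = 14.00 - 0.62 = 13.38

pH = 13.38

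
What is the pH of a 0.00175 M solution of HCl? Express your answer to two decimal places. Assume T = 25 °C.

pH = 2.76

HCl is a strong acid and dissociates completely, so [H+] = 0.00175 M.
pH = -log(0.00175) = 2.76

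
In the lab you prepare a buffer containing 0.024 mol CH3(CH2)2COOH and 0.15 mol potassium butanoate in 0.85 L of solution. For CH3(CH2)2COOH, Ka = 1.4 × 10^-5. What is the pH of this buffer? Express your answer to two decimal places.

pH = 5.65

pKa = −log(1.4 × 10^-5) = 4.854
pH = pKa + log([A⁻]/[HA]) = 4.854 + log(0.15/0.024)
pH = 4.854 + (+0.796) = 5.65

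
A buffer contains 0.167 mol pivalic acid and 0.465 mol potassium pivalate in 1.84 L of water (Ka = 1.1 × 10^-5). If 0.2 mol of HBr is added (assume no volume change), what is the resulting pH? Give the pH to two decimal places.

Added H+ converts (CH3)3CCOO- to (CH3)3CCOOH: (CH3)3CCOOH → 0.367 mol, (CH3)3CCOO- → 0.265 mol.
pKa = −log(1.1 × 10^-5) = 4.959
pH = pKa + log(n_(CH3)3CCOO-/n_(CH3)3CCOOH) = 4.959 + log(0.265/0.367) = 4.959 + (-0.141)

pH = 4.82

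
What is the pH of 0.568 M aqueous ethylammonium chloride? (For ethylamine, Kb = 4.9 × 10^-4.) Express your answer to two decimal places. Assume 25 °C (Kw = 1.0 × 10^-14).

pH = 5.47

C2H5NH3+ is the conjugate acid of the weak base C2H5NH2.
Ka = Kw/Kb = 1.0×10^-14 / 4.9 × 10^-4 = 2.04 × 10^-11
From the ICE table, Ka = x²/(0.568 − x) = 2.04 × 10^-11.
Since Ka ≪ C₀, x ≈ √(Ka·C₀) = 3.40 × 10^-6 M.
(x/C₀ = 0.0006% < 5%, so the approximation holds.)
pH = −log(3.40 × 10^-6) = 5.47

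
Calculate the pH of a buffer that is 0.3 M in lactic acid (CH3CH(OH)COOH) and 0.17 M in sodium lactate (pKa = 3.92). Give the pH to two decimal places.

pH = pKa + log([A⁻]/[HA]) = 3.92 + log(0.17/0.3)
pH = 3.92 + (-0.247) = 3.67

pH = 3.67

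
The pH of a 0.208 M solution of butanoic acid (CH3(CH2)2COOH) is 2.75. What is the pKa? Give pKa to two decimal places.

pKa = 4.81

[H+] = 10^(-2.75) = 1.78 × 10^-3 M
At equilibrium [HA] = 0.208 − 1.78 × 10^-3 = 2.06 × 10^-1 M
Ka = [H+][A-]/[HA] = (1.78 × 10^-3)² / 2.06 × 10^-1 = 1.54 × 10^-5
pKa = -log(1.54 × 10^-5) = 4.81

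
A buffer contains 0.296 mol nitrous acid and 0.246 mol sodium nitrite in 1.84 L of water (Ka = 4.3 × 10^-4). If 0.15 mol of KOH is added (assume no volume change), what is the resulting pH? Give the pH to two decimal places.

OH- converts HNO2 to NO2-: HNO2 → 0.146 mol, NO2- → 0.396 mol.
pKa = −log(4.3 × 10^-4) = 3.367
pH = pKa + log([A⁻]/[HA]) = 3.367 + log(0.396/0.146) = 3.367 +0.433

pH = 3.80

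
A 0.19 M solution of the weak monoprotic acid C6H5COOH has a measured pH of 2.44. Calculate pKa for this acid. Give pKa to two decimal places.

pKa = 4.15

[H+] = 10^(-2.44) = 3.63 × 10^-3 M
At equilibrium [HA] = 0.19 − 3.63 × 10^-3 = 1.86 × 10^-1 M
Ka = [H+][A-]/[HA] = (3.63 × 10^-3)² / 1.86 × 10^-1 = 7.08 × 10^-5
pKa = -log(7.08 × 10^-5) = 4.15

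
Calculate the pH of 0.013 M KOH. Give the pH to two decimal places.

KOH is a strong base; [OH-] = 0.013 M.
pOH = -log(0.013) = 1.89
pH = 14.00 - 1.89 = 12.11

pH = 12.11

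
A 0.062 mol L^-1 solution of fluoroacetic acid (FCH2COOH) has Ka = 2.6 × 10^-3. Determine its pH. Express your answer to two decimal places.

pH = 1.94

FCH2COOH ⇌ FCH2COO- + H+
Ka = x²/(0.062 − x) = 2.6 × 10^-3
Here C₀/Ka ≈ 23.8, so the small-x approximation fails. Use the quadratic:
x = [−0.0026 + √(0.0026² + 0.000645)]/2 = 1.15 × 10^-2 M
pH = −log[H+] = −log(1.15 × 10^-2) = 1.94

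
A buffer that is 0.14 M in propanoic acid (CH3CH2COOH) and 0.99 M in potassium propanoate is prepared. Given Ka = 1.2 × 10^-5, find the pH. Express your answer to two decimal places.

pKa = −log(1.2 × 10^-5) = 4.921
pH = pKa + log([A⁻]/[HA]) = 4.921 + log(0.99/0.14)
pH = 4.921 + (+0.850) = 5.77

pH = 5.77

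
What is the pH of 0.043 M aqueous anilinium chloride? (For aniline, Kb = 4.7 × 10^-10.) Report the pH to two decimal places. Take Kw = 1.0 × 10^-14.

pH = 3.02

C6H5NH3+ is the conjugate acid of the weak base C6H5NH2.
Ka = Kw/Kb = 1.0×10^-14 / 4.7 × 10^-10 = 2.13 × 10^-5
From the ICE table, Ka = [H+]²/(0.043 − [H+]) = 2.13 × 10^-5.
Since Ka ≪ C₀, [H+] ≈ √(Ka·C₀) = 9.57 × 10^-4 M.
pH = −log[H+] = −log(9.57 × 10^-4) = 3.02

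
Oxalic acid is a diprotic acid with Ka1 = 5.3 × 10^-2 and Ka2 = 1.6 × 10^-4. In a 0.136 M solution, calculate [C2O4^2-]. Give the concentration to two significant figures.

1.6 × 10^-4 M

First ionization gives [H+] ≈ [HC2O4-] = 6.24 × 10^-2 M.
Second step: Ka2 = [H+][C2O4^2-]/[HC2O4-] ≈ [C2O4^2-] (since [H+] ≈ [HC2O4-]).
So [C2O4^2-] ≈ Ka2.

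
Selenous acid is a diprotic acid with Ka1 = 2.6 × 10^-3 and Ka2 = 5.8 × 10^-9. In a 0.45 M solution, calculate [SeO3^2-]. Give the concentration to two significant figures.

First ionization gives [H+] ≈ [HSeO3-] = 3.29 × 10^-2 M.
Second step: Ka2 = [H+][SeO3^2-]/[HSeO3-] ≈ [SeO3^2-] (since [H+] ≈ [HSeO3-]).
So [SeO3^2-] ≈ Ka2.

5.8 × 10^-9 M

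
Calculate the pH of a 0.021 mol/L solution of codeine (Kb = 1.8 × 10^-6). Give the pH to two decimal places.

C18H21NO3 + H2O ⇌ C18H22NO3+ + OH-
Kb = [OH-]²/(0.021 − [OH-]) = 1.8 × 10^-6
Neglecting [OH-] in the denominator: [OH-] = √(1.8 × 10^-6 × 0.021) = 1.94 × 10^-4 M
([OH-]/C₀ = 0.93% < 5%, so the approximation holds.)
pOH = 3.71, so pH = 14.00 − pOH = 10.29

pH = 10.29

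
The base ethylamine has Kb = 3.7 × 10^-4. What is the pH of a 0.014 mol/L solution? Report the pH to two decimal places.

pH = 11.32

C2H5NH2 + H2O ⇌ C2H5NH3+ + OH-
From the ICE table, Kb = x²/(0.014 − x) = 3.7 × 10^-4.
x is not negligible relative to C₀; solve x² + 0.00037·x − 5.18e-06 = 0.
x = (−Kb + √(Kb² + 4·Kb·C₀))/2 = 2.10 × 10^-3 M
pOH = −log(2.10 × 10^-3) = 2.68; pH = 14.00 − 2.68 = 11.32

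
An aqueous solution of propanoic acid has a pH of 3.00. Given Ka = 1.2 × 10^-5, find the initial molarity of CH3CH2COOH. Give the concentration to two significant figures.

[H+] = 10^(-3.00) = 1.00 × 10^-3 M = x
Ka = x²/(C₀ − x) ⇒ C₀ = x + x²/Ka
C₀ = 1.00 × 10^-3 + (1.00 × 10^-3)²/(1.2 × 10^-5) = 8.43 × 10^-2 M

C₀ = 8.4 × 10^-2 M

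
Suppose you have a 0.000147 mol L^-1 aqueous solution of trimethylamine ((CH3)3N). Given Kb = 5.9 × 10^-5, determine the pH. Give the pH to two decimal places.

pH = 9.83

(CH3)3N + H2O ⇌ (CH3)3NH+ + OH-
From the ICE table, Kb = x²/(0.000147 − x) = 5.9 × 10^-5.
The 5% rule fails; solving x² + Kb·x − Kb·C₀ = 0 exactly:
x = (−Kb + √(Kb² + 4·Kb·C₀))/2 = 6.82 × 10^-5 M
pOH = 4.17, so pH = 14.00 − pOH = 9.83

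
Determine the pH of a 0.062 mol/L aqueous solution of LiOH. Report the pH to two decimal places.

LiOH is a strong base; [OH-] = 0.062 M.
pOH = -log(0.062) = 1.21
pH = 14.00 - 1.21 = 12.79

pH = 12.79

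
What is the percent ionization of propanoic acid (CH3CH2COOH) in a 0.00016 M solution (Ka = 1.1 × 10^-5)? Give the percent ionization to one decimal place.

23.0%

CH3CH2COOH ⇌ CH3CH2COO- + H+; let x = [H+] at equilibrium.
Ka = x²/(C₀ − x); solving the quadratic gives x = 3.68 × 10^-5 M.
% ionization = x/C₀ × 100% = 3.68 × 10^-5/0.00016 × 100% = 23.0%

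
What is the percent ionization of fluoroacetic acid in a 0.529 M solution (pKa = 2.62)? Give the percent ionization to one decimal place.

FCH2COOH ⇌ FCH2COO- + H+; let x = [H+] at equilibrium.
Ka = 10^(−2.62) = 2.40 × 10^-3
Solve x² + 0.0024x − 0.00127 = 0 → x = 3.45 × 10^-2 M
% ionization = x/C₀ × 100% = 3.45 × 10^-2/0.529 × 100% = 6.5%

6.5%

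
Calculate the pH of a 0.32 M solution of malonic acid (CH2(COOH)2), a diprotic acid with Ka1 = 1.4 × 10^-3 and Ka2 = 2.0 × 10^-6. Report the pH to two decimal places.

Ka1 ≫ Ka2, so treat the first dissociation as the only significant source of H+.
Ka1 = x²/(0.32 − x) = 1.4 × 10^-3
Solving the quadratic: x = (−Ka1 + √(Ka1² + 4·Ka1·C₀))/2 = 2.05 × 10^-2 M
pH = −log(2.05 × 10^-2) = 1.69

pH = 1.69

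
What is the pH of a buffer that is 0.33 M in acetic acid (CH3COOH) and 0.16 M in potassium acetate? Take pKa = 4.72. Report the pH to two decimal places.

Henderson–Hasselbalch: pH = pKa + log([CH3COO-]/[CH3COOH]) = 4.72 + log(0.16/0.33)
pH = 4.72 + (-0.314) = 4.41

pH = 4.41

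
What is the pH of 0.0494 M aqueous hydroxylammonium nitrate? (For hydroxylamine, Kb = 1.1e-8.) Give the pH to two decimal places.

NH3OH+ is the conjugate acid of the weak base NH2OH.
Ka = Kw/Kb = 1.0×10^-14 / 1.1 × 10^-8 = 9.09 × 10^-7
From the ICE table, Ka = [H+]²/(0.0494 − [H+]) = 9.09 × 10^-7.
Assume [H+] ≪ 0.0494: [H+] ≈ √(9.09 × 10^-7 × 0.0494) = 2.12 × 10^-4 M
([H+]/C₀ = 0.43% < 5%, so the approximation holds.)
pH = −log[H+] = −log(2.12 × 10^-4) = 3.67

pH = 3.67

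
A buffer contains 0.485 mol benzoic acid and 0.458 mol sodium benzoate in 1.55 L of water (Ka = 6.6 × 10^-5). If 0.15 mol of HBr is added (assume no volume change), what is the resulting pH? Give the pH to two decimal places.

pH = 3.87

Added H+ converts C6H5COO- to C6H5COOH: C6H5COOH → 0.635 mol, C6H5COO- → 0.308 mol.
pKa = −log(6.6 × 10^-5) = 4.180
pH = pKa + log(n_C6H5COO-/n_C6H5COOH) = 4.180 + log(0.308/0.635) = 4.180 + (-0.314)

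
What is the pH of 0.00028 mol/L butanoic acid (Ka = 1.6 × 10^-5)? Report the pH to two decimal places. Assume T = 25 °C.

pH = 4.23

CH3(CH2)2COOH ⇌ CH3(CH2)2COO- + H+
Let x = [H+] at equilibrium. Ka = x²/(0.00028 − x).
x is not negligible relative to C₀; solve x² + 1.6e-05·x − 4.48e-09 = 0.
x = [−1.6e-05 + √(1.6e-05² + 1.79e-08)]/2 = 5.94 × 10^-5 M
pH = −log(5.94 × 10^-5) = 4.23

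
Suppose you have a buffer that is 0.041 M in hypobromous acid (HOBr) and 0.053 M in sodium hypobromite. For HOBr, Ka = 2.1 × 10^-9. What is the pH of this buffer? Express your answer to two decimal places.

pH = 8.79

pKa = −log(2.1 × 10^-9) = 8.678
Using pH = pKa + log([base]/[acid]) with [base]/[acid] = 0.053/0.041:
pH = 8.678 + (+0.111) = 8.79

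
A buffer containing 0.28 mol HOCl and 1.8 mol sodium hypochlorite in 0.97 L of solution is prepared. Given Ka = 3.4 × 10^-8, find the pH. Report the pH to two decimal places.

pKa = −log(3.4 × 10^-8) = 7.469
Using pH = pKa + log([base]/[acid]) with [base]/[acid] = 1.8/0.28:
pH = 7.469 + (+0.808) = 8.28

pH = 8.28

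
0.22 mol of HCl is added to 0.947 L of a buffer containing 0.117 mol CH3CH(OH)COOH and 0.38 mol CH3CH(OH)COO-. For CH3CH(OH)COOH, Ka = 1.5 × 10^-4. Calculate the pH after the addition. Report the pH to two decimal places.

Added H+ converts CH3CH(OH)COO- to CH3CH(OH)COOH: CH3CH(OH)COOH → 0.337 mol, CH3CH(OH)COO- → 0.16 mol.
pKa = −log(1.5 × 10^-4) = 3.824
pH = pKa + log([A⁻]/[HA]) = 3.824 + log(0.16/0.337) = 3.824 -0.324

pH = 3.50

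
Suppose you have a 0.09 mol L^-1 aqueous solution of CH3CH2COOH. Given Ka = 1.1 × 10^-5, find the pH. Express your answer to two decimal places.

pH = 3.00

CH3CH2COOH ⇌ CH3CH2COO- + H+
Ka = x²/(0.09 − x) = 1.1 × 10^-5
Since Ka ≪ C₀, x ≈ √(Ka·C₀) = 9.95 × 10^-4 M.
Check: 1.1% ionized — well under 5%, approximation valid.
pH = −log[H+] = −log(9.95 × 10^-4) = 3.00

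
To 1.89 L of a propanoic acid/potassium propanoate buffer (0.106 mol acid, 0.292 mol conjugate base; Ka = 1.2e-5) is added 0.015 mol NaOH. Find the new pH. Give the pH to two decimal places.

pH = 5.45

OH- converts CH3CH2COOH to CH3CH2COO-: CH3CH2COOH → 0.091 mol, CH3CH2COO- → 0.307 mol.
pKa = −log(1.2 × 10^-5) = 4.921
pH = pKa + log(n_CH3CH2COO-/n_CH3CH2COOH) = 4.921 + log(0.307/0.091) = 4.921 + (+0.528)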